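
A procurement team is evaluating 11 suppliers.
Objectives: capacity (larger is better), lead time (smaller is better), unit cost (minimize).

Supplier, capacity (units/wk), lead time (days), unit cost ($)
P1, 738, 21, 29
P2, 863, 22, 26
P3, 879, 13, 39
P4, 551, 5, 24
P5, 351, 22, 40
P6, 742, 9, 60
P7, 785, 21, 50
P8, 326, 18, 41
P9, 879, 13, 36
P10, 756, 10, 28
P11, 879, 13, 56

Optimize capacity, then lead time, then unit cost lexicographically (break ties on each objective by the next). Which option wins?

P9

First maximize capacity: best is 879, kept {P3, P9, P11}.
Then minimize lead time: best is 13, kept {P3, P9, P11}.
Then minimize unit cost: best is 36, kept {P9}.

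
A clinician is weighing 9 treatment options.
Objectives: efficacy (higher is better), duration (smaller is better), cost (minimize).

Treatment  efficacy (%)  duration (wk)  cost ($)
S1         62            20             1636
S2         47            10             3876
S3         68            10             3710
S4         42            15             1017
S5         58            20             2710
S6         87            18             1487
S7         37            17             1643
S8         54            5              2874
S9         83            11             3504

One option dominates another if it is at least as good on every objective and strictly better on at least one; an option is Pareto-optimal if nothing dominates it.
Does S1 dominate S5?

Yes

S1 vs S5: efficacy 62≥58, duration 20≤20, cost 1636≤2710 — S1 is at least as good on every objective with at least one strict improvement.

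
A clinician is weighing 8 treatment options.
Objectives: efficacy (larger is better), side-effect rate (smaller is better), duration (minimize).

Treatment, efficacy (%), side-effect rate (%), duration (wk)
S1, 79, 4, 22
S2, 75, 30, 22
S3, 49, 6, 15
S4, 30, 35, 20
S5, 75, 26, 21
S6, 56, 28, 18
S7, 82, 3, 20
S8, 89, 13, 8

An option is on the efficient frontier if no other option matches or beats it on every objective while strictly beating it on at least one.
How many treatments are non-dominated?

3

S1: dominated by S7 (efficacy 82≥79, side-effect rate 3≤4, duration 20≤22).
S2: dominated by S1 (efficacy 79≥75, side-effect rate 4≤30, duration 22≤22).
S3: not dominated.
S4: dominated by S3 (efficacy 49≥30, side-effect rate 6≤35, duration 15≤20).
S5: dominated by S7 (efficacy 82≥75, side-effect rate 3≤26, duration 20≤21).
S6: dominated by S8 (efficacy 89≥56, side-effect rate 13≤28, duration 8≤18).
S7: not dominated (best side-effect rate).
S8: not dominated (best efficacy).
Pareto-optimal: S3, S7, S8 → 3.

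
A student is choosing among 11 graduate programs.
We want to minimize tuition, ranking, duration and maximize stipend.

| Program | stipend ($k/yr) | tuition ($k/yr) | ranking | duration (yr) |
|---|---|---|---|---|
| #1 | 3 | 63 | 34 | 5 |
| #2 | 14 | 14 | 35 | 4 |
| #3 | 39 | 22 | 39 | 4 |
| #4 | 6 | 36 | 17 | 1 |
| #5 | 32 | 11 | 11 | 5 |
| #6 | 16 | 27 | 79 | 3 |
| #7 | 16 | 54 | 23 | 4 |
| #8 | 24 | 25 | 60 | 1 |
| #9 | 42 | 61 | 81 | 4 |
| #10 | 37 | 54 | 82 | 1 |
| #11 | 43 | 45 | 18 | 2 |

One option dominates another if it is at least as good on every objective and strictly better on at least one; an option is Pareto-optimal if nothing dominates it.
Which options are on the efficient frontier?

#1: dominated by #4 (stipend 6≥3, tuition 36≤63, ranking 17≤34, duration 1≤5).
#2: not dominated.
#3: not dominated.
#4: not dominated.
#5: not dominated (best tuition).
#6: dominated by #8 (stipend 24≥16, tuition 25≤27, ranking 60≤79, duration 1≤3).
#7: dominated by #11 (stipend 43≥16, tuition 45≤54, ranking 18≤23, duration 2≤4).
#8: not dominated.
#9: dominated by #11 (stipend 43≥42, tuition 45≤61, ranking 18≤81, duration 2≤4).
#10: not dominated.
#11: not dominated (best stipend).

#2, #3, #4, #5, #8, #10, #11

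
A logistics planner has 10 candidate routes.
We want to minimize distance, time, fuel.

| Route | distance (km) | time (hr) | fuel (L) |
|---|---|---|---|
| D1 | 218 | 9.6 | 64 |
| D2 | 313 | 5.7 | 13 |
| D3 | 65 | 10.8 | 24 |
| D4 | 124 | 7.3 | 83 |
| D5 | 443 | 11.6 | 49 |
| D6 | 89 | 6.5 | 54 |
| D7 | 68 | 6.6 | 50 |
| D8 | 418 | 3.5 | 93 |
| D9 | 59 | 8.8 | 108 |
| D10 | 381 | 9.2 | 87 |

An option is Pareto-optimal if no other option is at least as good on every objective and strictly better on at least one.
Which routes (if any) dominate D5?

D2, D3

D2: distance 313≤443, time 5.7≤11.6, fuel 13≤49 — dominates D5.
D3: distance 65≤443, time 10.8≤11.6, fuel 24≤49 — dominates D5.
Others (D1, D4, D6, D7, D8, D9, D10) are each worse than D5 on at least one objective.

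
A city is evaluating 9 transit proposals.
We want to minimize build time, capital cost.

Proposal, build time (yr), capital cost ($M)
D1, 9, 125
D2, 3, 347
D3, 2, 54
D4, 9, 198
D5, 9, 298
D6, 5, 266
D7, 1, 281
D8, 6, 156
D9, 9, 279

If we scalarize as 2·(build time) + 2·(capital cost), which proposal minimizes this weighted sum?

D1: 2·9 + 2·125 = 268
D2: 2·3 + 2·347 = 700
D3: 2·2 + 2·54 = 112
D4: 2·9 + 2·198 = 414
D5: 2·9 + 2·298 = 614
D6: 2·5 + 2·266 = 542
D7: 2·1 + 2·281 = 564
D8: 2·6 + 2·156 = 324
D9: 2·9 + 2·279 = 576
Lowest: D3 at 112.

D3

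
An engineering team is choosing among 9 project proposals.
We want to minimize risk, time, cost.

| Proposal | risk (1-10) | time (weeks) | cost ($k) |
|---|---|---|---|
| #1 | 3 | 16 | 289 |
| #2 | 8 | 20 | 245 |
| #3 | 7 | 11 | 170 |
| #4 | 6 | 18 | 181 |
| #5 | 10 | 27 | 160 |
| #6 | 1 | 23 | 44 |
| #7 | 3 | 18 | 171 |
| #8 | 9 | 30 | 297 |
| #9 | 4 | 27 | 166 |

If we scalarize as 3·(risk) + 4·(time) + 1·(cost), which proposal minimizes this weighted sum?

#6

#1: 3·3 + 4·16 + 1·289 = 362
#2: 3·8 + 4·20 + 1·245 = 349
#3: 3·7 + 4·11 + 1·170 = 235
#4: 3·6 + 4·18 + 1·181 = 271
#5: 3·10 + 4·27 + 1·160 = 298
#6: 3·1 + 4·23 + 1·44 = 139
#7: 3·3 + 4·18 + 1·171 = 252
#8: 3·9 + 4·30 + 1·297 = 444
#9: 3·4 + 4·27 + 1·166 = 286
Lowest: #6 at 139.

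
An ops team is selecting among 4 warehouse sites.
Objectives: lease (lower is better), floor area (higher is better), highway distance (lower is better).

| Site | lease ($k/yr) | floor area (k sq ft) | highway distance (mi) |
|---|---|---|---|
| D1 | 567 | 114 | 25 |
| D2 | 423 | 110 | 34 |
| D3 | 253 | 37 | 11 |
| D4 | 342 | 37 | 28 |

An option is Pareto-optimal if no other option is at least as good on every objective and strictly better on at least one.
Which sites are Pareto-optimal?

D1: not dominated (best floor area).
D2: not dominated.
D3: not dominated (best lease).
D4: dominated by D3 (lease 253≤342, floor area 37≥37, highway distance 11≤28).

D1, D2, D3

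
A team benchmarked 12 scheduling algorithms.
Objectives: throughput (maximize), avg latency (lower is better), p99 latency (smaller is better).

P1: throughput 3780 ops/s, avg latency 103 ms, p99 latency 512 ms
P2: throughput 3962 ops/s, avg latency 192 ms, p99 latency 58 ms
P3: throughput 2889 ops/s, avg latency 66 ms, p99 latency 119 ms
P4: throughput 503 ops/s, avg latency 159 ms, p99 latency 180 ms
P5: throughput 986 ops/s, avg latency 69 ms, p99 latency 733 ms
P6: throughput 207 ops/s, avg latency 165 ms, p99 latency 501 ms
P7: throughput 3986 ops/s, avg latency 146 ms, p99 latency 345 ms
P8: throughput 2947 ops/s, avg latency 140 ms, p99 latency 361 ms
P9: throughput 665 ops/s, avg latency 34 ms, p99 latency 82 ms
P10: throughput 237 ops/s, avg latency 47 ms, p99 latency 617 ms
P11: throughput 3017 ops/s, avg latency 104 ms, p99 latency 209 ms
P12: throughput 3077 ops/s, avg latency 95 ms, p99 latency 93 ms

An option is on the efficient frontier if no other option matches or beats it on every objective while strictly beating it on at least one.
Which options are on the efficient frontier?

P1, P2, P3, P7, P9, P12

P1: not dominated.
P2: not dominated (best p99 latency).
P3: not dominated.
P4: dominated by P3 (throughput 2889≥503, avg latency 66≤159, p99 latency 119≤180).
P5: dominated by P3 (throughput 2889≥986, avg latency 66≤69, p99 latency 119≤733).
P6: dominated by P3 (throughput 2889≥207, avg latency 66≤165, p99 latency 119≤501).
P7: not dominated (best throughput).
P8: dominated by P11 (throughput 3017≥2947, avg latency 104≤140, p99 latency 209≤361).
P9: not dominated (best avg latency).
P10: dominated by P9 (throughput 665≥237, avg latency 34≤47, p99 latency 82≤617).
P11: dominated by P12 (throughput 3077≥3017, avg latency 95≤104, p99 latency 93≤209).
P12: not dominated.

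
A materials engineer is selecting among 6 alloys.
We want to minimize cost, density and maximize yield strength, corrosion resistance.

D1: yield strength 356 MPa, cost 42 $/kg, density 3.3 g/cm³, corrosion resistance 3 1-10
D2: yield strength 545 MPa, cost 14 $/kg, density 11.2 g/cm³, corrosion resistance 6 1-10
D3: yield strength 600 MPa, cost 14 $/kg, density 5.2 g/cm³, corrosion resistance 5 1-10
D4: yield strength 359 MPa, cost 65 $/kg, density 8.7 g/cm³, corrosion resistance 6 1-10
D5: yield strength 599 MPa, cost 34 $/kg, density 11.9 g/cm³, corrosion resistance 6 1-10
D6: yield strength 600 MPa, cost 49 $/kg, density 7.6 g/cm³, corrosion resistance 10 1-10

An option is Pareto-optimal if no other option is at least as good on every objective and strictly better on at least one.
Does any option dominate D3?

D1: worse on yield strength (356 vs 600).
D2: worse on yield strength (545 vs 600).
D4: worse on yield strength (359 vs 600).
D5: worse on yield strength (599 vs 600).
D6: worse on cost (49 vs 14).
No option is at least as good as D3 on every objective and strictly better on one.

No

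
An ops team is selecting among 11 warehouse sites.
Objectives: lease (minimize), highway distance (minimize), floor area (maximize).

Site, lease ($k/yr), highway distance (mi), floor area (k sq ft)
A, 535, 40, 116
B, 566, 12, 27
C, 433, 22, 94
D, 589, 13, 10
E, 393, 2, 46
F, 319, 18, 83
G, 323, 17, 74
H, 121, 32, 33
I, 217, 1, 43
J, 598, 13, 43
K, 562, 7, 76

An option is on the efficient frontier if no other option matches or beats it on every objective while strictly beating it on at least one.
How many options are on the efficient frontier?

8

A: not dominated (best floor area).
B: dominated by E (lease 393≤566, highway distance 2≤12, floor area 46≥27).
C: not dominated.
D: dominated by B (lease 566≤589, highway distance 12≤13, floor area 27≥10).
E: not dominated.
F: not dominated.
G: not dominated.
H: not dominated (best lease).
I: not dominated (best highway distance).
J: dominated by E (lease 393≤598, highway distance 2≤13, floor area 46≥43).
K: not dominated.
Pareto-optimal: A, C, E, F, G, H, I, K → 8.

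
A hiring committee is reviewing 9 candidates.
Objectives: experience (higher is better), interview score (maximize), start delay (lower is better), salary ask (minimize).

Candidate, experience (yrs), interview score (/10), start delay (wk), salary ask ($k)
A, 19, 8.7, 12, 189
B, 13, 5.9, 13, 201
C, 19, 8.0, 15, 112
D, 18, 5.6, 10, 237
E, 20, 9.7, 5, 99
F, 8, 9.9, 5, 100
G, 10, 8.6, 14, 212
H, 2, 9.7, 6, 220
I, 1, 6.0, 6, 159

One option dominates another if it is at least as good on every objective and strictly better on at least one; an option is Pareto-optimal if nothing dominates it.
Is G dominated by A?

Yes

A vs G: experience 19≥10, interview score 8.7≥8.6, start delay 12≤14, salary ask 189≤212 — A is at least as good on every objective with at least one strict improvement.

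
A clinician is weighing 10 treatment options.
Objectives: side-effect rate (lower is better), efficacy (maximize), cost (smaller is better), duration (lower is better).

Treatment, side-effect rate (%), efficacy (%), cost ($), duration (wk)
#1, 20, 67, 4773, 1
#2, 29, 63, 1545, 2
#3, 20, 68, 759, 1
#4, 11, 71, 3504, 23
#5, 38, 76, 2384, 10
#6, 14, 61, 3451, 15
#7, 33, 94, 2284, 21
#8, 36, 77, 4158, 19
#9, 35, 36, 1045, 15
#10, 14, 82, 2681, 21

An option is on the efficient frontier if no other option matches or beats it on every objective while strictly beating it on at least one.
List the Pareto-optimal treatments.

#3, #4, #5, #6, #7, #8, #10

#1: dominated by #3 (side-effect rate 20≤20, efficacy 68≥67, cost 759≤4773, duration 1≤1).
#2: dominated by #3 (side-effect rate 20≤29, efficacy 68≥63, cost 759≤1545, duration 1≤2).
#3: not dominated (best cost).
#4: not dominated (best side-effect rate).
#5: not dominated.
#6: not dominated.
#7: not dominated (best efficacy).
#8: not dominated.
#9: dominated by #3 (side-effect rate 20≤35, efficacy 68≥36, cost 759≤1045, duration 1≤15).
#10: not dominated.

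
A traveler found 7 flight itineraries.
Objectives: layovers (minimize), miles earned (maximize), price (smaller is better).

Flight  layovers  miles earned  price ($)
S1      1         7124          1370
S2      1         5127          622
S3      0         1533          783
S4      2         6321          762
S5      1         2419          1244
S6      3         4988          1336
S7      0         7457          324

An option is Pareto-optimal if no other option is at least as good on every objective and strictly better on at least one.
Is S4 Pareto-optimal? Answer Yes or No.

S7 vs S4: layovers 0≤2, miles earned 7457≥6321, price 324≤762 — S7 is at least as good on every objective and strictly better on at least one, so S7 dominates S4.

No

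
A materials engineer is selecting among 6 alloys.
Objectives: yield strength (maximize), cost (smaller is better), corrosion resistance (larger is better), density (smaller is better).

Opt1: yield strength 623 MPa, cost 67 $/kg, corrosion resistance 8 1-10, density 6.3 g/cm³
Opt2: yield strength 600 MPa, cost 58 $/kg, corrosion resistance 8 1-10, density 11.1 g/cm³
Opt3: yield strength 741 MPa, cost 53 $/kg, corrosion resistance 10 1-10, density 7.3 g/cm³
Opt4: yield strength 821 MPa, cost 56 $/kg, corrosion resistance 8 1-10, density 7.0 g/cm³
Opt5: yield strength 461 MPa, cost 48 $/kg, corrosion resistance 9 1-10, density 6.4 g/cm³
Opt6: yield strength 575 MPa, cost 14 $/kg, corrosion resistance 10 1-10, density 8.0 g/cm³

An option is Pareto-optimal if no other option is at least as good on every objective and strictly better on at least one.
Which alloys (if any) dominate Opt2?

Opt3, Opt4

Opt3: yield strength 741≥600, cost 53≤58, corrosion resistance 10≥8, density 7.3≤11.1 — dominates Opt2.
Opt4: yield strength 821≥600, cost 56≤58, corrosion resistance 8≥8, density 7.0≤11.1 — dominates Opt2.
Others (Opt1, Opt5, Opt6) are each worse than Opt2 on at least one objective.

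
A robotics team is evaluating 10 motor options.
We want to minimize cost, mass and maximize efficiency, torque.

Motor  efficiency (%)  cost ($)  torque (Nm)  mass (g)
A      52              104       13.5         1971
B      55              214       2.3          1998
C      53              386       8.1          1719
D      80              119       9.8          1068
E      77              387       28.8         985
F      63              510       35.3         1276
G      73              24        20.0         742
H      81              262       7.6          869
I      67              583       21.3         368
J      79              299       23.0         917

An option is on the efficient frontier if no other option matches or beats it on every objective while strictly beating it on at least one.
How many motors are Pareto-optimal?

A: dominated by G (efficiency 73≥52, cost 24≤104, torque 20.0≥13.5, mass 742≤1971).
B: dominated by D (efficiency 80≥55, cost 119≤214, torque 9.8≥2.3, mass 1068≤1998).
C: dominated by D (efficiency 80≥53, cost 119≤386, torque 9.8≥8.1, mass 1068≤1719).
D: not dominated.
E: not dominated.
F: not dominated (best torque).
G: not dominated (best cost).
H: not dominated (best efficiency).
I: not dominated (best mass).
J: not dominated.
Pareto-optimal: D, E, F, G, H, I, J → 7.

7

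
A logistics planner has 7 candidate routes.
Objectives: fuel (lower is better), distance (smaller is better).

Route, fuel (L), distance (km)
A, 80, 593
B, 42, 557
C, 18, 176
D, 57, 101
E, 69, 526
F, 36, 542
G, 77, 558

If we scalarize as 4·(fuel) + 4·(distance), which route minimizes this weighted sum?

A: 4·80 + 4·593 = 2692
B: 4·42 + 4·557 = 2396
C: 4·18 + 4·176 = 776
D: 4·57 + 4·101 = 632
E: 4·69 + 4·526 = 2380
F: 4·36 + 4·542 = 2312
G: 4·77 + 4·558 = 2540
Lowest: D at 632.

D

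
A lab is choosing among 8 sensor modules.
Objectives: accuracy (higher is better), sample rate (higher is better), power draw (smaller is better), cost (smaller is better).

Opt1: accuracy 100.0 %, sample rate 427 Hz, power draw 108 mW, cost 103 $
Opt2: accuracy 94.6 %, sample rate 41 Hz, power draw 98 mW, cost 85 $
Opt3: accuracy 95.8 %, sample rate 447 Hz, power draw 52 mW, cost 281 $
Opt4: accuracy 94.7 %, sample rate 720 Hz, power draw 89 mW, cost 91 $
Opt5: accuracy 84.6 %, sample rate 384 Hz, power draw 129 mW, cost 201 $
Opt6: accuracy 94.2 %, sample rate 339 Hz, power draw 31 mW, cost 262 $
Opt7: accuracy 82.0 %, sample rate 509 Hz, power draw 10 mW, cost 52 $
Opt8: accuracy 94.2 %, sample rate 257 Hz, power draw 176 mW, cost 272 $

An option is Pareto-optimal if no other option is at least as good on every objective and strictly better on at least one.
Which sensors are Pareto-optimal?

Opt1, Opt2, Opt3, Opt4, Opt6, Opt7

Opt1: not dominated (best accuracy).
Opt2: not dominated.
Opt3: not dominated.
Opt4: not dominated (best sample rate).
Opt5: dominated by Opt1 (accuracy 100.0≥84.6, sample rate 427≥384, power draw 108≤129, cost 103≤201).
Opt6: not dominated.
Opt7: not dominated (best power draw).
Opt8: dominated by Opt1 (accuracy 100.0≥94.2, sample rate 427≥257, power draw 108≤176, cost 103≤272).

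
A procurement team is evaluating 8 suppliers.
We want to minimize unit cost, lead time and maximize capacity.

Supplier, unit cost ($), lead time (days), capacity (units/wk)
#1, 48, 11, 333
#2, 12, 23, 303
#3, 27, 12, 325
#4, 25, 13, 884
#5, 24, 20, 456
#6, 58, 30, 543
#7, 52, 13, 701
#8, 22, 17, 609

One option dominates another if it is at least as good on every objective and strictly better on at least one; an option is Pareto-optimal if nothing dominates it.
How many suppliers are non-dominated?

#1: not dominated (best lead time).
#2: not dominated (best unit cost).
#3: not dominated.
#4: not dominated (best capacity).
#5: dominated by #8 (unit cost 22≤24, lead time 17≤20, capacity 609≥456).
#6: dominated by #4 (unit cost 25≤58, lead time 13≤30, capacity 884≥543).
#7: dominated by #4 (unit cost 25≤52, lead time 13≤13, capacity 884≥701).
#8: not dominated.
Pareto-optimal: #1, #2, #3, #4, #8 → 5.

5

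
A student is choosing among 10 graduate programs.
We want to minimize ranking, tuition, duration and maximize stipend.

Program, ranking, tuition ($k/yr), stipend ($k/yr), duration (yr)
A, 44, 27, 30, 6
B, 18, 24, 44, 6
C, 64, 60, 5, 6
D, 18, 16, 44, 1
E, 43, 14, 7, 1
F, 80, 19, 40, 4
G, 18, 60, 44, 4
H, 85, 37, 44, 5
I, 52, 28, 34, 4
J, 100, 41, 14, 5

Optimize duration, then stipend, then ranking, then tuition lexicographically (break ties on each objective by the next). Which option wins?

D

First minimize duration: best is 1, kept {D, E}.
Then maximize stipend: best is 44, kept {D}.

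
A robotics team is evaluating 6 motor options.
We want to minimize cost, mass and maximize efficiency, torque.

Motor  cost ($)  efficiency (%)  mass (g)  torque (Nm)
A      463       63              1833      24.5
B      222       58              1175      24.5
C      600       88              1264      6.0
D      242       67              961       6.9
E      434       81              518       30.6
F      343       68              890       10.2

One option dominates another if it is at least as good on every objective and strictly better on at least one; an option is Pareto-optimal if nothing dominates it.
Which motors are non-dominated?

A: dominated by E (cost 434≤463, efficiency 81≥63, mass 518≤1833, torque 30.6≥24.5).
B: not dominated (best cost).
C: not dominated (best efficiency).
D: not dominated.
E: not dominated (best mass).
F: not dominated.

B, C, D, E, F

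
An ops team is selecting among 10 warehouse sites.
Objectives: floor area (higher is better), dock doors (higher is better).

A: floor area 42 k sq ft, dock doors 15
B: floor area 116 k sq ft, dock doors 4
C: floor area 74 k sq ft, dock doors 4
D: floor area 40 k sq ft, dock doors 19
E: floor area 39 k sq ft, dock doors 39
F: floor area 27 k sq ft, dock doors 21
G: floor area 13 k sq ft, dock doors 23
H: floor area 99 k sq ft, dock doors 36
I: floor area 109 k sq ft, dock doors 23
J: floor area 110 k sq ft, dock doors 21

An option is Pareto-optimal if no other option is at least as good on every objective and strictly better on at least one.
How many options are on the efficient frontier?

A: dominated by H (floor area 99≥42, dock doors 36≥15).
B: not dominated (best floor area).
C: dominated by B (floor area 116≥74, dock doors 4≥4).
D: dominated by H (floor area 99≥40, dock doors 36≥19).
E: not dominated (best dock doors).
F: dominated by E (floor area 39≥27, dock doors 39≥21).
G: dominated by E (floor area 39≥13, dock doors 39≥23).
H: not dominated.
I: not dominated.
J: not dominated.
Pareto-optimal: B, E, H, I, J → 5.

5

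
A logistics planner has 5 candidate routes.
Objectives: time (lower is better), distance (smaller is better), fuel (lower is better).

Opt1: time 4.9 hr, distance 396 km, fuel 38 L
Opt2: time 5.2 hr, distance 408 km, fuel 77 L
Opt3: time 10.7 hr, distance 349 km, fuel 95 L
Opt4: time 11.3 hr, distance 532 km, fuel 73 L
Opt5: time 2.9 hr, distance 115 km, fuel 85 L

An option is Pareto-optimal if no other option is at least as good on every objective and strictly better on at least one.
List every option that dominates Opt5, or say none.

none

Opt1: worse on time (4.9 vs 2.9).
Opt2: worse on time (5.2 vs 2.9).
Opt3: worse on time (10.7 vs 2.9).
Opt4: worse on time (11.3 vs 2.9).
No option dominates Opt5.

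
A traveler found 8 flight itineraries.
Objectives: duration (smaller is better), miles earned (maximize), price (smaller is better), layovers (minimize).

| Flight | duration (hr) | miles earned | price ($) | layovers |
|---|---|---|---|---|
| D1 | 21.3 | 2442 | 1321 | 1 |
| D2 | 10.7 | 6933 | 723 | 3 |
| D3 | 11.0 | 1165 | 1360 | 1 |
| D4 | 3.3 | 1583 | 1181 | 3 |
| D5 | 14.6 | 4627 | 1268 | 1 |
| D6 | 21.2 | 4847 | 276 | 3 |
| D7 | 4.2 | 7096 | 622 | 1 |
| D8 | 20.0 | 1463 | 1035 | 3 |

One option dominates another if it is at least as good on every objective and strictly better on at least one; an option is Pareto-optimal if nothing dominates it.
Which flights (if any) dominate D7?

D1: worse on duration (21.3 vs 4.2).
D2: worse on duration (10.7 vs 4.2).
D3: worse on duration (11.0 vs 4.2).
D4: worse on miles earned (1583 vs 7096).
D5: worse on duration (14.6 vs 4.2).
D6: worse on duration (21.2 vs 4.2).
D8: worse on duration (20.0 vs 4.2).
No option dominates D7.

none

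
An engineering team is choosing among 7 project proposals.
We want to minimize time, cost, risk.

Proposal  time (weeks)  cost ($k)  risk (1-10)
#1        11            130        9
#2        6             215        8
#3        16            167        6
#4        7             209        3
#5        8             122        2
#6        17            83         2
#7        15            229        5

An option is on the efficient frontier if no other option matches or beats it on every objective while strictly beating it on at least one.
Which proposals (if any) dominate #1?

#5

#5: time 8≤11, cost 122≤130, risk 2≤9 — dominates #1.
Others (#2, #3, #4, #6, #7) are each worse than #1 on at least one objective.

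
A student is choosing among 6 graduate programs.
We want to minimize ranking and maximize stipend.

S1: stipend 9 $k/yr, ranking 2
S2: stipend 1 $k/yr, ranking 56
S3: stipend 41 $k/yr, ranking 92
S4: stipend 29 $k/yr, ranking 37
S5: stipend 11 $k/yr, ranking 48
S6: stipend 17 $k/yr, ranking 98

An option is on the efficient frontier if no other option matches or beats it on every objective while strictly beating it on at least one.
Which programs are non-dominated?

S1: not dominated (best ranking).
S2: dominated by S1 (stipend 9≥1, ranking 2≤56).
S3: not dominated (best stipend).
S4: not dominated.
S5: dominated by S4 (stipend 29≥11, ranking 37≤48).
S6: dominated by S3 (stipend 41≥17, ranking 92≤98).

S1, S3, S4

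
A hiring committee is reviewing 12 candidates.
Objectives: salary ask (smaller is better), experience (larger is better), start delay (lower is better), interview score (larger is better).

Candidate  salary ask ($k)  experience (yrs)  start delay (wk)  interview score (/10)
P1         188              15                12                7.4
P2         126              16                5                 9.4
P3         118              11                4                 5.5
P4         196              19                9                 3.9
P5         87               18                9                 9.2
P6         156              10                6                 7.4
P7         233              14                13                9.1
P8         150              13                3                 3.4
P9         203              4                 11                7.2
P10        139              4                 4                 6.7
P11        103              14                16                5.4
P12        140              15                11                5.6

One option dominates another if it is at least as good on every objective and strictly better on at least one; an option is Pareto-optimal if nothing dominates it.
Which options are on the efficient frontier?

P2, P3, P4, P5, P8, P10

P1: dominated by P2 (salary ask 126≤188, experience 16≥15, start delay 5≤12, interview score 9.4≥7.4).
P2: not dominated (best interview score).
P3: not dominated.
P4: not dominated (best experience).
P5: not dominated (best salary ask).
P6: dominated by P2 (salary ask 126≤156, experience 16≥10, start delay 5≤6, interview score 9.4≥7.4).
P7: dominated by P2 (salary ask 126≤233, experience 16≥14, start delay 5≤13, interview score 9.4≥9.1).
P8: not dominated (best start delay).
P9: dominated by P2 (salary ask 126≤203, experience 16≥4, start delay 5≤11, interview score 9.4≥7.2).
P10: not dominated.
P11: dominated by P5 (salary ask 87≤103, experience 18≥14, start delay 9≤16, interview score 9.2≥5.4).
P12: dominated by P2 (salary ask 126≤140, experience 16≥15, start delay 5≤11, interview score 9.4≥5.6).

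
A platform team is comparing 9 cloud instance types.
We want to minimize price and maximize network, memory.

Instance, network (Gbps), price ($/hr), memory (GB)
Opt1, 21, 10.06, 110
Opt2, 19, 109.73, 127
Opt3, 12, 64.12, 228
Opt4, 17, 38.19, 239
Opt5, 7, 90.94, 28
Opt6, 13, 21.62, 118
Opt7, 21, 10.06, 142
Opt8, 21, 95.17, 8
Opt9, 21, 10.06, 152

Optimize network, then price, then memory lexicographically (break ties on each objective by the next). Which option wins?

First maximize network: best is 21, kept {Opt1, Opt7, Opt8, Opt9}.
Then minimize price: best is 10.06, kept {Opt1, Opt7, Opt9}.
Then maximize memory: best is 152, kept {Opt9}.

Opt9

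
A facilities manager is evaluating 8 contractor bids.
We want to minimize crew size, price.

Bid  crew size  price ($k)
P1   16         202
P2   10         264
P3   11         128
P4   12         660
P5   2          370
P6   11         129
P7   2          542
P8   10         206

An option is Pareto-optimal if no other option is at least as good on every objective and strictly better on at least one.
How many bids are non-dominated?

P1: dominated by P3 (crew size 11≤16, price 128≤202).
P2: dominated by P8 (crew size 10≤10, price 206≤264).
P3: not dominated (best price).
P4: dominated by P2 (crew size 10≤12, price 264≤660).
P5: not dominated.
P6: dominated by P3 (crew size 11≤11, price 128≤129).
P7: dominated by P5 (crew size 2≤2, price 370≤542).
P8: not dominated.
Pareto-optimal: P3, P5, P8 → 3.

3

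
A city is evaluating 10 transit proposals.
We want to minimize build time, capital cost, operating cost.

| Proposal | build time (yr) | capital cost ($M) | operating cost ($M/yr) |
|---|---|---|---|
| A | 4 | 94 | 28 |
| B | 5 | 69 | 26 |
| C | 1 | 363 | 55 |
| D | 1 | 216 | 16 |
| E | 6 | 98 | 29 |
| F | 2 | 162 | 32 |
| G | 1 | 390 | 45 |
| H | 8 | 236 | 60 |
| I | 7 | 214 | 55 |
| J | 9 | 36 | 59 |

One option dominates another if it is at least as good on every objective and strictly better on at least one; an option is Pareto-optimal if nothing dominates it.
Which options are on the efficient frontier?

A, B, D, F, J

A: not dominated.
B: not dominated.
C: dominated by D (build time 1≤1, capital cost 216≤363, operating cost 16≤55).
D: not dominated (best operating cost).
E: dominated by A (build time 4≤6, capital cost 94≤98, operating cost 28≤29).
F: not dominated.
G: dominated by D (build time 1≤1, capital cost 216≤390, operating cost 16≤45).
H: dominated by A (build time 4≤8, capital cost 94≤236, operating cost 28≤60).
I: dominated by A (build time 4≤7, capital cost 94≤214, operating cost 28≤55).
J: not dominated (best capital cost).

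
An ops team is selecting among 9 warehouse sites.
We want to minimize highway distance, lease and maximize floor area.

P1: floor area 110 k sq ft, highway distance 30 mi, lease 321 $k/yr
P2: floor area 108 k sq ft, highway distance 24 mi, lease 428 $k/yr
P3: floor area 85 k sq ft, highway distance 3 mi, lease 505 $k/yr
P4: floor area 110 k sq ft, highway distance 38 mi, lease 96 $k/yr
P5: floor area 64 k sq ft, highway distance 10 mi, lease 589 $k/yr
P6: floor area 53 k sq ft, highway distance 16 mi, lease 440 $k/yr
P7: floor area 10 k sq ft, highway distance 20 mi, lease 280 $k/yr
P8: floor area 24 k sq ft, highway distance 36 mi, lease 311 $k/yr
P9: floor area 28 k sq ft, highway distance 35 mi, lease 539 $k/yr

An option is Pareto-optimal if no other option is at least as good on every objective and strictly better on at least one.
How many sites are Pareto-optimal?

P1: not dominated.
P2: not dominated.
P3: not dominated (best highway distance).
P4: not dominated (best lease).
P5: dominated by P3 (floor area 85≥64, highway distance 3≤10, lease 505≤589).
P6: not dominated.
P7: not dominated.
P8: not dominated.
P9: dominated by P1 (floor area 110≥28, highway distance 30≤35, lease 321≤539).
Pareto-optimal: P1, P2, P3, P4, P6, P7, P8 → 7.

7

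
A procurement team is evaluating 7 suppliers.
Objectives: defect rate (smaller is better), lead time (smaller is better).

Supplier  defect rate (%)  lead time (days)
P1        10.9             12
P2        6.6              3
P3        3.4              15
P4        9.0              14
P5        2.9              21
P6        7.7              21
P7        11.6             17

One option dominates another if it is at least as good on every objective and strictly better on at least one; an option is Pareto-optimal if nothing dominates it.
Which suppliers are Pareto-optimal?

P1: dominated by P2 (defect rate 6.6≤10.9, lead time 3≤12).
P2: not dominated (best lead time).
P3: not dominated.
P4: dominated by P2 (defect rate 6.6≤9.0, lead time 3≤14).
P5: not dominated (best defect rate).
P6: dominated by P2 (defect rate 6.6≤7.7, lead time 3≤21).
P7: dominated by P1 (defect rate 10.9≤11.6, lead time 12≤17).

P2, P3, P5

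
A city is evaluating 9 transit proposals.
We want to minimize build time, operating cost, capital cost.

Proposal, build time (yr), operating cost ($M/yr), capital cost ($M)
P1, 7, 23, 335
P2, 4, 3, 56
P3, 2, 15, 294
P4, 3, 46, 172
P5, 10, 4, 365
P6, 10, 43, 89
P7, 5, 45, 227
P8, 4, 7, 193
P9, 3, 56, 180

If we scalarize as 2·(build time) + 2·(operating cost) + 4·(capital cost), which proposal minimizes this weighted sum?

P1: 2·7 + 2·23 + 4·335 = 1400
P2: 2·4 + 2·3 + 4·56 = 238
P3: 2·2 + 2·15 + 4·294 = 1210
P4: 2·3 + 2·46 + 4·172 = 786
P5: 2·10 + 2·4 + 4·365 = 1488
P6: 2·10 + 2·43 + 4·89 = 462
P7: 2·5 + 2·45 + 4·227 = 1008
P8: 2·4 + 2·7 + 4·193 = 794
P9: 2·3 + 2·56 + 4·180 = 838
Lowest: P2 at 238.

P2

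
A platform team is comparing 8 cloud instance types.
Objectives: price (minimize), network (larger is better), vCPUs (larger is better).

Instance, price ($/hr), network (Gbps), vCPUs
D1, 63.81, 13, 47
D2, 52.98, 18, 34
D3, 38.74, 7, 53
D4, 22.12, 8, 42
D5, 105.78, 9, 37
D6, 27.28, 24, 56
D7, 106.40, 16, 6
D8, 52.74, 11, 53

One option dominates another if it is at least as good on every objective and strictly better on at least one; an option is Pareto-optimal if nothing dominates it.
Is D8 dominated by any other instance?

D6 vs D8: price 27.28≤52.74, network 24≥11, vCPUs 56≥53 — D6 is at least as good on every objective and strictly better on at least one, so D6 dominates D8.

Yes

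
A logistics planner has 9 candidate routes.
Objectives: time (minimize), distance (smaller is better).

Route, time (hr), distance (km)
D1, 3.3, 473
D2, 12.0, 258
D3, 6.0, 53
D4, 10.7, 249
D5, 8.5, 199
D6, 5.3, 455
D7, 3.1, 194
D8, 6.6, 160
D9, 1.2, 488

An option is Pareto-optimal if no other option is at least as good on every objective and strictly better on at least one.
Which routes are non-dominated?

D1: dominated by D7 (time 3.1≤3.3, distance 194≤473).
D2: dominated by D3 (time 6.0≤12.0, distance 53≤258).
D3: not dominated (best distance).
D4: dominated by D3 (time 6.0≤10.7, distance 53≤249).
D5: dominated by D3 (time 6.0≤8.5, distance 53≤199).
D6: dominated by D7 (time 3.1≤5.3, distance 194≤455).
D7: not dominated.
D8: dominated by D3 (time 6.0≤6.6, distance 53≤160).
D9: not dominated (best time).

D3, D7, D9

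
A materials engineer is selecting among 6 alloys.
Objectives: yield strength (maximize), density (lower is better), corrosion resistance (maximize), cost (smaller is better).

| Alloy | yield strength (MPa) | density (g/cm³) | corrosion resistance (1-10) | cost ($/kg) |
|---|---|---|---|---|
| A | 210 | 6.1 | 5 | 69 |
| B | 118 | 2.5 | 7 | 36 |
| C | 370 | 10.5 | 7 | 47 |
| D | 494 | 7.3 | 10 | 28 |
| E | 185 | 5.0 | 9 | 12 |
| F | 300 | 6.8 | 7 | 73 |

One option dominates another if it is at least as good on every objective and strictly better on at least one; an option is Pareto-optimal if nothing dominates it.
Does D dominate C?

Yes

D vs C: yield strength 494≥370, density 7.3≤10.5, corrosion resistance 10≥7, cost 28≤47 — D is at least as good on every objective with at least one strict improvement.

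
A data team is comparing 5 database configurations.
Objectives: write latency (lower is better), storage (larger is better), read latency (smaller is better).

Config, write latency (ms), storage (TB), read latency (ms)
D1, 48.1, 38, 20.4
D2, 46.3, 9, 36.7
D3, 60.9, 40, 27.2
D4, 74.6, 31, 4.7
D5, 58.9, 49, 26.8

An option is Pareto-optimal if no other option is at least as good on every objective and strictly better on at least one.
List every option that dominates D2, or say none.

none

D1: worse on write latency (48.1 vs 46.3).
D3: worse on write latency (60.9 vs 46.3).
D4: worse on write latency (74.6 vs 46.3).
D5: worse on write latency (58.9 vs 46.3).
No option dominates D2.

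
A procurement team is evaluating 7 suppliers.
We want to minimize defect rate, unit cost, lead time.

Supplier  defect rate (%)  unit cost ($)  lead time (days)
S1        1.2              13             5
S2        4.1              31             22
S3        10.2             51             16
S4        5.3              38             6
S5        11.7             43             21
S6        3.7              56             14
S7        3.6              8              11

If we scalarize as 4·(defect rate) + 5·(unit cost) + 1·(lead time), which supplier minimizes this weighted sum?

S1: 4·1.2 + 5·13 + 1·5 = 74.8
S2: 4·4.1 + 5·31 + 1·22 = 193.4
S3: 4·10.2 + 5·51 + 1·16 = 311.8
S4: 4·5.3 + 5·38 + 1·6 = 217.2
S5: 4·11.7 + 5·43 + 1·21 = 282.8
S6: 4·3.7 + 5·56 + 1·14 = 308.8
S7: 4·3.6 + 5·8 + 1·11 = 65.4
Lowest: S7 at 65.4.

S7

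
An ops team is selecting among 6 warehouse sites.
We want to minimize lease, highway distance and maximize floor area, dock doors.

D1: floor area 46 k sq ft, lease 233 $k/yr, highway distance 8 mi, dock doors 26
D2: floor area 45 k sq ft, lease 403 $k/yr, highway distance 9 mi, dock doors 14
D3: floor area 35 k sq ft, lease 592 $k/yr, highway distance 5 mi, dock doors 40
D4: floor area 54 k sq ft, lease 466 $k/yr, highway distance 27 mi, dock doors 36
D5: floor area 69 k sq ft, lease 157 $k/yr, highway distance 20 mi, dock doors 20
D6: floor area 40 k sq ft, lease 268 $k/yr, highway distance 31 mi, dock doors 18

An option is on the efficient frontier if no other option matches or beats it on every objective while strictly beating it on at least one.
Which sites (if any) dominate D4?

none

D1: worse on floor area (46 vs 54).
D2: worse on floor area (45 vs 54).
D3: worse on floor area (35 vs 54).
D5: worse on dock doors (20 vs 36).
D6: worse on floor area (40 vs 54).
No option dominates D4.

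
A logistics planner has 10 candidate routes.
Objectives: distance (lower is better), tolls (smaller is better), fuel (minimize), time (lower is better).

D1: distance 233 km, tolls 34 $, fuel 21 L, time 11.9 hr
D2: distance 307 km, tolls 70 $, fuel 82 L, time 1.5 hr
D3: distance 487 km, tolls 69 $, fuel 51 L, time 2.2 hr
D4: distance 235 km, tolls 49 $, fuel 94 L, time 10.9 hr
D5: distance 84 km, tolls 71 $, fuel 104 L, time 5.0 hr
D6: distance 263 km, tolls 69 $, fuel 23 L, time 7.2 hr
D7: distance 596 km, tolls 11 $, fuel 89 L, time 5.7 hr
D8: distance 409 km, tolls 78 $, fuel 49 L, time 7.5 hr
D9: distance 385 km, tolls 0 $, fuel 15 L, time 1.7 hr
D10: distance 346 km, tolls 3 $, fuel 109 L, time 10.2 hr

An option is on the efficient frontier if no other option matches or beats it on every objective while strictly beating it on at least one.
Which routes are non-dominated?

D1: not dominated.
D2: not dominated (best time).
D3: dominated by D9 (distance 385≤487, tolls 0≤69, fuel 15≤51, time 1.7≤2.2).
D4: not dominated.
D5: not dominated (best distance).
D6: not dominated.
D7: dominated by D9 (distance 385≤596, tolls 0≤11, fuel 15≤89, time 1.7≤5.7).
D8: dominated by D6 (distance 263≤409, tolls 69≤78, fuel 23≤49, time 7.2≤7.5).
D9: not dominated (best tolls).
D10: not dominated.

D1, D2, D4, D5, D6, D9, D10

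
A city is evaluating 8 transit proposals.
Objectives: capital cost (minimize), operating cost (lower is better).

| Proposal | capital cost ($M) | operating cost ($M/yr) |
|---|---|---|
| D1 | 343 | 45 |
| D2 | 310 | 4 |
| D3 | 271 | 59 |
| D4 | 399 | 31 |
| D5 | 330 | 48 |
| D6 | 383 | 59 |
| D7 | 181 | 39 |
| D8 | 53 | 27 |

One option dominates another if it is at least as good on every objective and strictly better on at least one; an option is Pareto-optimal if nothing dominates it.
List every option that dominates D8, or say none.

none

D1: worse on capital cost (343 vs 53).
D2: worse on capital cost (310 vs 53).
D3: worse on capital cost (271 vs 53).
D4: worse on capital cost (399 vs 53).
D5: worse on capital cost (330 vs 53).
D6: worse on capital cost (383 vs 53).
D7: worse on capital cost (181 vs 53).
No option dominates D8.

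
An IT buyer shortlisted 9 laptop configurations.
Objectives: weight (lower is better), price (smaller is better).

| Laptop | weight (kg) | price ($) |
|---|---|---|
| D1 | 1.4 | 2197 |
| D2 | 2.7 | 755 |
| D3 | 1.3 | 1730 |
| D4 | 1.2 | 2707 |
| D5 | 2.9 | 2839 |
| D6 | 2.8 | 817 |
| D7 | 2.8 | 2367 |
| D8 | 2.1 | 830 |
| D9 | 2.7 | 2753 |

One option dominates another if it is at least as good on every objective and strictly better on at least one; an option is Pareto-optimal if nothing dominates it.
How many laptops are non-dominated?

4

D1: dominated by D3 (weight 1.3≤1.4, price 1730≤2197).
D2: not dominated (best price).
D3: not dominated.
D4: not dominated (best weight).
D5: dominated by D1 (weight 1.4≤2.9, price 2197≤2839).
D6: dominated by D2 (weight 2.7≤2.8, price 755≤817).
D7: dominated by D1 (weight 1.4≤2.8, price 2197≤2367).
D8: not dominated.
D9: dominated by D1 (weight 1.4≤2.7, price 2197≤2753).
Pareto-optimal: D2, D3, D4, D8 → 4.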